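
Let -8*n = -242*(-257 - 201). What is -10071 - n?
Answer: 7567/2 ≈ 3783.5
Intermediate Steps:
n = -27709/2 (n = -(-121)*(-257 - 201)/4 = -(-121)*(-458)/4 = -⅛*110836 = -27709/2 ≈ -13855.)
-10071 - n = -10071 - 1*(-27709/2) = -10071 + 27709/2 = 7567/2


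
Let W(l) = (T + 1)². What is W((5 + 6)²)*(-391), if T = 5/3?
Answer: -25024/9 ≈ -2780.4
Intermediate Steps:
T = 5/3 (T = 5*(⅓) = 5/3 ≈ 1.6667)
W(l) = 64/9 (W(l) = (5/3 + 1)² = (8/3)² = 64/9)
W((5 + 6)²)*(-391) = (64/9)*(-391) = -25024/9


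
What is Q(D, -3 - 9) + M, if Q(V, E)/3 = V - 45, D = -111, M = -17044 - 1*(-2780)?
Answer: -14732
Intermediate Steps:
M = -14264 (M = -17044 + 2780 = -14264)
Q(V, E) = -135 + 3*V (Q(V, E) = 3*(V - 45) = 3*(-45 + V) = -135 + 3*V)
Q(D, -3 - 9) + M = (-135 + 3*(-111)) - 14264 = (-135 - 333) - 14264 = -468 - 14264 = -14732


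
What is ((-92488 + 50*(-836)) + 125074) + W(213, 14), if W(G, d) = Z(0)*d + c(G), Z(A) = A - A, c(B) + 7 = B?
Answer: -9008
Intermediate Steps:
c(B) = -7 + B
Z(A) = 0
W(G, d) = -7 + G (W(G, d) = 0*d + (-7 + G) = 0 + (-7 + G) = -7 + G)
((-92488 + 50*(-836)) + 125074) + W(213, 14) = ((-92488 + 50*(-836)) + 125074) + (-7 + 213) = ((-92488 - 41800) + 125074) + 206 = (-134288 + 125074) + 206 = -9214 + 206 = -9008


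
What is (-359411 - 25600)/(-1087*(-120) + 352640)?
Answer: -385011/483080 ≈ -0.79699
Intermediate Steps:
(-359411 - 25600)/(-1087*(-120) + 352640) = -385011/(130440 + 352640) = -385011/483080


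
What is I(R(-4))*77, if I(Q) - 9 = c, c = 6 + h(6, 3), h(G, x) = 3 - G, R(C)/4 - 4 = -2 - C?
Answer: 924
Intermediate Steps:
R(C) = 8 - 4*C (R(C) = 16 + 4*(-2 - C) = 16 + (-8 - 4*C) = 8 - 4*C)
c = 3 (c = 6 + (3 - 1*6) = 6 + (3 - 6) = 6 - 3 = 3)
I(Q) = 12 (I(Q) = 9 + 3 = 12)
I(R(-4))*77 = 12*77 = 924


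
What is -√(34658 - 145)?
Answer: -√34513 ≈ -185.78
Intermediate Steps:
-√(34658 - 145) = -√34513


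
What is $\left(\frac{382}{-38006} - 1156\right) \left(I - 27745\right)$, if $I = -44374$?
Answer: $\frac{1584285599421}{19003} \approx 8.337 \cdot 10^{7}$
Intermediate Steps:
$\left(\frac{382}{-38006} - 1156\right) \left(I - 27745\right) = \left(\frac{382}{-38006} - 1156\right) \left(-44374 - 27745\right) = \left(382 \left(- \frac{1}{38006}\right) - 1156\right) \left(-72119\right) = \left(- \frac{191}{19003} - 1156\right) \left(-72119\right) = \left(- \frac{21967659}{19003}\right) \left(-72119\right) = \frac{1584285599421}{19003}$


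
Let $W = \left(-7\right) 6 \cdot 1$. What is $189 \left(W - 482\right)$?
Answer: $-99036$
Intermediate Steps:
$W = -42$ ($W = \left(-42\right) 1 = -42$)
$189 \left(W - 482\right) = 189 \left(-42 - 482\right) = 189 \left(-524\right) = -99036$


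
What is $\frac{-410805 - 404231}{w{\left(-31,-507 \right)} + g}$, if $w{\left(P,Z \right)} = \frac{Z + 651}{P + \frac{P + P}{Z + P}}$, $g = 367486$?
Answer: $- \frac{846414886}{381629369} \approx -2.2179$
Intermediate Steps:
$w{\left(P,Z \right)} = \frac{651 + Z}{P + \frac{2 P}{P + Z}}$
$\frac{-410805 - 404231}{w{\left(-31,-507 \right)} + g} = \frac{-410805 - 404231}{\frac{\left(-507\right)^{2} + 651 \left(-31\right) + 651 \left(-507\right) - -15717}{\left(-31\right) \left(2 - 31 - 507\right)} + 367486} = - \frac{815036}{- \frac{257049 - 20181 - 330057 + 15717}{31 \left(-536\right)} + 367486} = - \frac{815036}{\left(- \frac{1}{31}\right) \left(- \frac{1}{536}\right) \left(-77472\right) + 367486} = - \frac{815036}{- \frac{9684}{2077} + 367486} = - \frac{815036}{\frac{763258738}{2077}} = \left(-815036\right) \frac{2077}{763258738} = - \frac{846414886}{381629369}$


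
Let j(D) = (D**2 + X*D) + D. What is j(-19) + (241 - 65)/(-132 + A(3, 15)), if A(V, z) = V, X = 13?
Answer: 12079/129 ≈ 93.636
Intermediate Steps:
j(D) = D**2 + 14*D (j(D) = (D**2 + 13*D) + D = D**2 + 14*D)
j(-19) + (241 - 65)/(-132 + A(3, 15)) = -19*(14 - 19) + (241 - 65)/(-132 + 3) = -19*(-5) + 176/(-129) = 95 + 176*(-1/129) = 95 - 176/129 = 12079/129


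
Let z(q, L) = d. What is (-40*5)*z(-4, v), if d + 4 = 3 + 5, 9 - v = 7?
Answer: -800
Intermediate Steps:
v = 2 (v = 9 - 1*7 = 9 - 7 = 2)
d = 4 (d = -4 + (3 + 5) = -4 + 8 = 4)
z(q, L) = 4
(-40*5)*z(-4, v) = -40*5*4 = -200*4 = -800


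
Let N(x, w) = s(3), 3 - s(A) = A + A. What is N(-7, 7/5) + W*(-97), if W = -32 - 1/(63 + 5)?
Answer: 210965/68 ≈ 3102.4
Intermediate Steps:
W = -2177/68 (W = -32 - 1/68 = -2177/68 ≈ -32.015)
s(A) = 3 - 2*A (s(A) = 3 - (A + A) = 3 - 2*A)
N(x, w) = -3 (N(x, w) = 3 - 2*3 = 3 - 6 = -3)
N(-7, 7/5) + W*(-97) = -3 - 2177/68*(-97) = -3 + 211169/68 = 210965/68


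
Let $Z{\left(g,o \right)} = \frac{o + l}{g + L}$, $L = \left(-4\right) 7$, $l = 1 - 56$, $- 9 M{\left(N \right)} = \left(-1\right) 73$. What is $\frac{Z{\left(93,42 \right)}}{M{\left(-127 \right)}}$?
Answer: $- \frac{9}{365} \approx -0.024658$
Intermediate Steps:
$M{\left(N \right)} = \frac{73}{9}$ ($M{\left(N \right)} = - \frac{\left(-1\right) 73}{9} = \left(- \frac{1}{9}\right) \left(-73\right) = \frac{73}{9}$)
$l = -55$ ($l = 1 - 56 = -55$)
$L = -28$
$Z{\left(g,o \right)} = \frac{-55 + o}{-28 + g}$ ($Z{\left(g,o \right)} = \frac{o - 55}{g - 28} = \frac{-55 + o}{-28 + g}$)
$\frac{Z{\left(93,42 \right)}}{M{\left(-127 \right)}} = \frac{\frac{1}{-28 + 93} \left(-55 + 42\right)}{\frac{73}{9}} = \frac{1}{65} \left(-13\right) \frac{9}{73} = \left(- \frac{1}{5}\right) \frac{9}{73} = - \frac{9}{365}$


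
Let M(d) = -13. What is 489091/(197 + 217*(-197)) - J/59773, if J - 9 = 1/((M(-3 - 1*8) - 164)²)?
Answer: -101766406026319/8853786682776 ≈ -11.494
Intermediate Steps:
J = 281962/31329 (J = 9 + 1/((-13 - 164)²) = 9 + 1/((-177)²) = 9 + 1/31329 = 281962/31329 ≈ 9.0000)
489091/(197 + 217*(-197)) - J/59773 = 489091/(197 + 217*(-197)) - 1*281962/31329/59773 = 489091/(197 - 42749) - 281962/31329*1/59773 = 489091/(-42552) - 281962/1872628317 = 489091*(-1/42552) - 281962/1872628317 = -489091/42552 - 281962/1872628317 = -101766406026319/8853786682776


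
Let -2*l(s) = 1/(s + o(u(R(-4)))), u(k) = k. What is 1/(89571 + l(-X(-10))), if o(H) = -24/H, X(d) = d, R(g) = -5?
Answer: 148/13256503 ≈ 1.1164e-5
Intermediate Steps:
o(H) = -24/H
l(s) = -1/(2*(24/5 + s)) (l(s) = -1/(2*(s - 24/(-5))) = -1/(2*(s - 24*(-1/5))) = -1/(2*(s + 24/5)) = -1/(2*(24/5 + s)))
1/(89571 + l(-X(-10))) = 1/(89571 - 5/(48 + 10*(-1*(-10)))) = 1/(89571 - 5/(48 + 10*10)) = 1/(89571 - 5/(48 + 100)) = 1/(89571 - 5/148) = 1/(13256503/148) = 148/13256503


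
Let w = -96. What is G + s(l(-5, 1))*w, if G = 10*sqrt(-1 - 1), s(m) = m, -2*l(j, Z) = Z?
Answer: 48 + 10*I*sqrt(2) ≈ 48.0 + 14.142*I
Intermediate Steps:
l(j, Z) = -Z/2
G = 10*I*sqrt(2) (G = 10*sqrt(-2) = 10*(I*sqrt(2)) = 10*I*sqrt(2) ≈ 14.142*I)
G + s(l(-5, 1))*w = 10*I*sqrt(2) - 1/2*1*(-96) = 10*I*sqrt(2) - 1/2*(-96) = 10*I*sqrt(2) + 48 = 48 + 10*I*sqrt(2)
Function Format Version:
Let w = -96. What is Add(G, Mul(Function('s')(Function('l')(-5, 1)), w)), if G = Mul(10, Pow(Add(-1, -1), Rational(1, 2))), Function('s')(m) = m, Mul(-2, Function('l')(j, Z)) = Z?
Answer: Add(48, Mul(10, I, Pow(2, Rational(1, 2)))) ≈ Add(48.000, Mul(14.142, I))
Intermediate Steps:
Function('l')(j, Z) = Mul(Rational(-1, 2), Z)
G = Mul(10, I, Pow(2, Rational(1, 2))) (G = Mul(10, Pow(-2, Rational(1, 2))) = Mul(10, Mul(I, Pow(2, Rational(1, 2)))) = Mul(10, I, Pow(2, Rational(1, 2))) ≈ Mul(14.142, I))
Add(G, Mul(Function('s')(Function('l')(-5, 1)), w)) = Add(Mul(10, I, Pow(2, Rational(1, 2))), Mul(Mul(Rational(-1, 2), 1), -96)) = Add(Mul(10, I, Pow(2, Rational(1, 2))), Mul(Rational(-1, 2), -96)) = Add(Mul(10, I, Pow(2, Rational(1, 2))), 48) = Add(48, Mul(10, I, Pow(2, Rational(1, 2))))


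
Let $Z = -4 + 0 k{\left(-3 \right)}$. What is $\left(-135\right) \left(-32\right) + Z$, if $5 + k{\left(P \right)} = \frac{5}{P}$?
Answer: $4316$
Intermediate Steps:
$k{\left(P \right)} = -5 + \frac{5}{P}$
$Z = -4$ ($Z = -4 + 0 \left(-5 + \frac{5}{-3}\right) = -4 + 0 \left(-5 + 5 \left(- \frac{1}{3}\right)\right) = -4 + 0 \left(-5 - \frac{5}{3}\right) = -4 + 0 \left(- \frac{20}{3}\right) = -4 + 0 = -4$)
$\left(-135\right) \left(-32\right) + Z = \left(-135\right) \left(-32\right) - 4 = 4320 - 4 = 4316$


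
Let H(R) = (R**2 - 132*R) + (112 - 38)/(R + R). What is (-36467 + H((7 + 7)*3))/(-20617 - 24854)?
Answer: 1690337/1909782 ≈ 0.88509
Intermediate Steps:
H(R) = R**2 - 132*R + 37/R (H(R) = (R**2 - 132*R) + 74/((2*R)) = (R**2 - 132*R) + 74*(1/(2*R)) = (R**2 - 132*R) + 37/R = R**2 - 132*R + 37/R)
(-36467 + H((7 + 7)*3))/(-20617 - 24854) = (-36467 + (37 + ((7 + 7)*3)**2*(-132 + (7 + 7)*3))/(((7 + 7)*3)))/(-20617 - 24854) = (-36467 + (37 + (14*3)**2*(-132 + 14*3))/((14*3)))/(-45471) = (-36467 + (37 + 42**2*(-132 + 42))/42)*(-1/45471) = (-36467 + (37 + 1764*(-90))/42)*(-1/45471) = (-36467 + (37 - 158760)/42)*(-1/45471) = (-36467 + (1/42)*(-158723))*(-1/45471) = (-36467 - 158723/42)*(-1/45471) = -1690337/42*(-1/45471) = 1690337/1909782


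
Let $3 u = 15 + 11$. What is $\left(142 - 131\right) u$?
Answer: $\frac{286}{3} \approx 95.333$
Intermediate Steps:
$u = \frac{26}{3}$ ($u = \frac{15 + 11}{3} = \frac{1}{3} \cdot 26 = \frac{26}{3} \approx 8.6667$)
$\left(142 - 131\right) u = \left(142 - 131\right) \frac{26}{3} = 11 \cdot \frac{26}{3} = \frac{286}{3}$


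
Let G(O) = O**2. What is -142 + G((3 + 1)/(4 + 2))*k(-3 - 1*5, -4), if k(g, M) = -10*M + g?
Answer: -1150/9 ≈ -127.78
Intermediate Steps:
k(g, M) = g - 10*M
-142 + G((3 + 1)/(4 + 2))*k(-3 - 1*5, -4) = -142 + ((3 + 1)/(4 + 2))**2*((-3 - 1*5) - 10*(-4)) = -142 + (4/6)**2*((-3 - 5) + 40) = -142 + (4*(1/6))**2*(-8 + 40) = -142 + (2/3)**2*32 = -142 + (4/9)*32 = -142 + 128/9 = -1150/9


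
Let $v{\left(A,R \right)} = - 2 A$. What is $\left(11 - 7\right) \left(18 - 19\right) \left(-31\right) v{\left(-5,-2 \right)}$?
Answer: $1240$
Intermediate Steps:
$\left(11 - 7\right) \left(18 - 19\right) \left(-31\right) v{\left(-5,-2 \right)} = \left(11 - 7\right) \left(18 - 19\right) \left(-31\right) \left(\left(-2\right) \left(-5\right)\right) = 4 \left(-1\right) \left(-31\right) 10 = \left(-4\right) \left(-31\right) 10 = 124 \cdot 10 = 1240$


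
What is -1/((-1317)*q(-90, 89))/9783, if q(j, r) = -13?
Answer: -1/167494743 ≈ -5.9703e-9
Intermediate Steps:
-1/((-1317)*q(-90, 89))/9783 = -1/(-1317*(-13))/9783 = -(-1/1317*(-1/13))/9783 = -1/(17121*9783) = -1*1/167494743 = -1/167494743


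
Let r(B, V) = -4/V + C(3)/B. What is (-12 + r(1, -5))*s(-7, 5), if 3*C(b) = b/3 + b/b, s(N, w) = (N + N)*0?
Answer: 0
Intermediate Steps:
s(N, w) = 0 (s(N, w) = (2*N)*0 = 0)
C(b) = ⅓ + b/9 (C(b) = (b/3 + b/b)/3 = (b*(⅓) + 1)/3 = (b/3 + 1)/3 = (1 + b/3)/3 = ⅓ + b/9)
r(B, V) = -4/V + 2/(3*B) (r(B, V) = -4/V + (⅓ + (⅑)*3)/B = -4/V + (⅓ + ⅓)/B = -4/V + 2/(3*B))
(-12 + r(1, -5))*s(-7, 5) = (-12 + (-4/(-5) + (⅔)/1))*0 = (-12 + (-4*(-⅕) + (⅔)*1))*0 = (-12 + (⅘ + ⅔))*0 = (-12 + 22/15)*0 = -158/15*0 = 0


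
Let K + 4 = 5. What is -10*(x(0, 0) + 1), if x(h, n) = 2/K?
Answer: -30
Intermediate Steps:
K = 1 (K = -4 + 5 = 1)
x(h, n) = 2 (x(h, n) = 2/1 = 2*1 = 2)
-10*(x(0, 0) + 1) = -10*(2 + 1) = -10*3 = -30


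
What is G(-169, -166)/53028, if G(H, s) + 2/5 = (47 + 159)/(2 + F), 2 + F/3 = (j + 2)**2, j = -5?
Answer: 82/508185 ≈ 0.00016136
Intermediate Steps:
F = 21 (F = -6 + 3*(-5 + 2)**2 = -6 + 3*(-3)**2 = -6 + 3*9 = -6 + 27 = 21)
G(H, s) = 984/115 (G(H, s) = -2/5 + (47 + 159)/(2 + 21) = -2/5 + 206/23 = 984/115)
G(-169, -166)/53028 = (984/115)/53028 = (984/115)*(1/53028) = 82/508185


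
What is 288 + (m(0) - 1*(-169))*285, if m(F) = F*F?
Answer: 48453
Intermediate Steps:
m(F) = F**2
288 + (m(0) - 1*(-169))*285 = 288 + (0**2 - 1*(-169))*285 = 288 + (0 + 169)*285 = 288 + 169*285 = 288 + 48165 = 48453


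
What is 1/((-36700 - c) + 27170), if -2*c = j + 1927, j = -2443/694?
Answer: -1388/11892745 ≈ -0.00011671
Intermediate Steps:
j = -2443/694 (j = -2443*1/694 = -2443/694 ≈ -3.5202)
c = -1334895/1388 (c = -(-2443/694 + 1927)/2 = -1/2*1334895/694 = -1334895/1388 ≈ -961.74)
1/((-36700 - c) + 27170) = 1/((-36700 - 1*(-1334895/1388)) + 27170) = 1/((-36700 + 1334895/1388) + 27170) = 1/(-49604705/1388 + 27170) = 1/(-11892745/1388) = -1388/11892745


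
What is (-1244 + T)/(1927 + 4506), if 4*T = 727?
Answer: -607/3676 ≈ -0.16513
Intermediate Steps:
T = 727/4 (T = (¼)*727 = 727/4 ≈ 181.75)
(-1244 + T)/(1927 + 4506) = (-1244 + 727/4)/(1927 + 4506) = -4249/4/6433 = -4249/4*1/6433 = -607/3676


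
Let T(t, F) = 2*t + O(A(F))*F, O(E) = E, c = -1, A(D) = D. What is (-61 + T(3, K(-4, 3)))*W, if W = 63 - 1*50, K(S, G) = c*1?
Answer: -702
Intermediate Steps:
K(S, G) = -1 (K(S, G) = -1*1 = -1)
W = 13 (W = 63 - 50 = 13)
T(t, F) = F² + 2*t (T(t, F) = 2*t + F*F = 2*t + F² = F² + 2*t)
(-61 + T(3, K(-4, 3)))*W = (-61 + ((-1)² + 2*3))*13 = (-61 + (1 + 6))*13 = (-61 + 7)*13 = -54*13 = -702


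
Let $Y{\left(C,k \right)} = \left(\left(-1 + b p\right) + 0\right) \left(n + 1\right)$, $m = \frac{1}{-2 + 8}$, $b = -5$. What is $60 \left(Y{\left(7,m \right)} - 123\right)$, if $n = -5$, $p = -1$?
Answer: $-8340$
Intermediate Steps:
$m = \frac{1}{6} \approx 0.16667$
$Y{\left(C,k \right)} = -16$ ($Y{\left(C,k \right)} = \left(\left(-1 - -5\right) + 0\right) \left(-5 + 1\right) = \left(\left(-1 + 5\right) + 0\right) \left(-4\right) = \left(4 + 0\right) \left(-4\right) = 4 \left(-4\right) = -16$)
$60 \left(Y{\left(7,m \right)} - 123\right) = 60 \left(-16 - 123\right) = 60 \left(-139\right) = -8340$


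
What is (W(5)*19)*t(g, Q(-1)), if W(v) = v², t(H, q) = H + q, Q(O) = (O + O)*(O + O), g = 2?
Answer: 2850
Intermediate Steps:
Q(O) = 4*O² (Q(O) = (2*O)*(2*O) = 4*O²)
(W(5)*19)*t(g, Q(-1)) = (5²*19)*(2 + 4*(-1)²) = (25*19)*(2 + 4*1) = 475*(2 + 4) = 475*6 = 2850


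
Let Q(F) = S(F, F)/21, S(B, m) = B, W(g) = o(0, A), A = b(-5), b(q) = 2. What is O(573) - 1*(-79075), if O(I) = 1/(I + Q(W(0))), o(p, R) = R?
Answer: 951667646/12035 ≈ 79075.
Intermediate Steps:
A = 2
W(g) = 2
Q(F) = F/21
O(I) = 1/(2/21 + I) (O(I) = 1/(I + (1/21)*2) = 1/(I + 2/21) = 1/(2/21 + I))
O(573) - 1*(-79075) = 21/(2 + 21*573) - 1*(-79075) = 21/(2 + 12033) + 79075 = 21/12035 + 79075 = 951667646/12035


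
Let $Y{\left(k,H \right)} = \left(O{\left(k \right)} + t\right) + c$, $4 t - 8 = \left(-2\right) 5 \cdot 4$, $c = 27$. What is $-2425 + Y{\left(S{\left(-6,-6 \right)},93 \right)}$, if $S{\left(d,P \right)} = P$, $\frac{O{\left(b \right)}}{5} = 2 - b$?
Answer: $-2366$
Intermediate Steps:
$O{\left(b \right)} = 10 - 5 b$ ($O{\left(b \right)} = 5 \left(2 - b\right) = 10 - 5 b$)
$t = -8$ ($t = 2 + \frac{\left(-2\right) 5 \cdot 4}{4} = 2 + \frac{\left(-10\right) 4}{4} = 2 + \frac{1}{4} \left(-40\right) = 2 - 10 = -8$)
$Y{\left(k,H \right)} = 29 - 5 k$ ($Y{\left(k,H \right)} = \left(\left(10 - 5 k\right) - 8\right) + 27 = \left(2 - 5 k\right) + 27 = 29 - 5 k$)
$-2425 + Y{\left(S{\left(-6,-6 \right)},93 \right)} = -2425 + \left(29 - -30\right) = -2425 + \left(29 + 30\right) = -2425 + 59 = -2366$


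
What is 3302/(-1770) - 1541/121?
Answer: -1563556/107085 ≈ -14.601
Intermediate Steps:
3302/(-1770) - 1541/121 = 3302*(-1/1770) - 1541*1/121 = -1651/885 - 1541/121 = -1563556/107085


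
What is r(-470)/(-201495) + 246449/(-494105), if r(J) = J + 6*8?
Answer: -581761517/1171290435 ≈ -0.49668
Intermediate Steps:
r(J) = 48 + J (r(J) = J + 48 = 48 + J)
r(-470)/(-201495) + 246449/(-494105) = (48 - 470)/(-201495) + 246449/(-494105) = -422*(-1/201495) + 246449*(-1/494105) = 422/201495 - 14497/29065 = -581761517/1171290435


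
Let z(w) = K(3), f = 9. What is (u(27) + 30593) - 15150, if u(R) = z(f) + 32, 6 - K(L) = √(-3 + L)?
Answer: 15481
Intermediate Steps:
K(L) = 6 - √(-3 + L)
z(w) = 6 (z(w) = 6 - √(-3 + 3) = 6 - √0 = 6 - 1*0 = 6 + 0 = 6)
u(R) = 38 (u(R) = 6 + 32 = 38)
(u(27) + 30593) - 15150 = (38 + 30593) - 15150 = 30631 - 15150 = 15481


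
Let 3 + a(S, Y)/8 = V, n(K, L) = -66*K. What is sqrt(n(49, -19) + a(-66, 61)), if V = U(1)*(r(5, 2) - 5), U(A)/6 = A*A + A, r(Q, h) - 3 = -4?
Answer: 3*I*sqrt(426) ≈ 61.919*I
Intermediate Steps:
r(Q, h) = -1 (r(Q, h) = 3 - 4 = -1)
U(A) = 6*A + 6*A**2 (U(A) = 6*(A*A + A) = 6*(A**2 + A) = 6*(A + A**2) = 6*A + 6*A**2)
V = -72 (V = (6*1*(1 + 1))*(-1 - 5) = (6*1*2)*(-6) = 12*(-6) = -72)
a(S, Y) = -600 (a(S, Y) = -24 + 8*(-72) = -24 - 576 = -600)
sqrt(n(49, -19) + a(-66, 61)) = sqrt(-66*49 - 600) = sqrt(-3234 - 600) = sqrt(-3834) = 3*I*sqrt(426)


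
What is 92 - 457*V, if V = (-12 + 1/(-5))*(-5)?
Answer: -27785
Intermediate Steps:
V = 61 (V = (-12 - 1/5)*(-5) = -61/5*(-5) = 61)
92 - 457*V = 92 - 457*61 = 92 - 27877 = -27785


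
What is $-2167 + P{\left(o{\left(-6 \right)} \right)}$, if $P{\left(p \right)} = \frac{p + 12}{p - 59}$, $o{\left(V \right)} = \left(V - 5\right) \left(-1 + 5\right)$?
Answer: $- \frac{223169}{103} \approx -2166.7$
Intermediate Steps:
$o{\left(V \right)} = -20 + 4 V$ ($o{\left(V \right)} = \left(-5 + V\right) 4 = -20 + 4 V$)
$P{\left(p \right)} = \frac{12 + p}{-59 + p}$
$-2167 + P{\left(o{\left(-6 \right)} \right)} = -2167 + \frac{12 + \left(-20 + 4 \left(-6\right)\right)}{-59 + \left(-20 + 4 \left(-6\right)\right)} = -2167 + \frac{12 - 44}{-59 - 44} = -2167 + \frac{1}{-103} \left(-32\right) = -2167 - - \frac{32}{103} = -2167 + \frac{32}{103} = - \frac{223169}{103}$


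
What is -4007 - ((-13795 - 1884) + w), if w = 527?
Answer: 11145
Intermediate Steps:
-4007 - ((-13795 - 1884) + w) = -4007 - ((-13795 - 1884) + 527) = -4007 - (-15679 + 527) = -4007 - 1*(-15152) = -4007 + 15152 = 11145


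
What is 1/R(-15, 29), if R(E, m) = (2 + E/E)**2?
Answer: 1/9 ≈ 0.11111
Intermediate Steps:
R(E, m) = 9 (R(E, m) = (2 + 1)**2 = 3**2 = 9)
1/R(-15, 29) = 1/9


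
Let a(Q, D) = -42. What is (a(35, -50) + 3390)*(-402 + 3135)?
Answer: 9150084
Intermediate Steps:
(a(35, -50) + 3390)*(-402 + 3135) = (-42 + 3390)*(-402 + 3135) = 3348*2733 = 9150084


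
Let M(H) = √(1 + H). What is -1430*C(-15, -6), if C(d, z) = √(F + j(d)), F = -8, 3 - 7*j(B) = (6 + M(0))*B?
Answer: -2860*√91/7 ≈ -3897.5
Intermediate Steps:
j(B) = 3/7 - B (j(B) = 3/7 - (6 + √(1 + 0))*B/7 = 3/7 - (6 + √1)*B/7 = 3/7 - (6 + 1)*B/7 = 3/7 - B)
C(d, z) = √(-53/7 - d) (C(d, z) = √(-8 + (3/7 - d)) = √(-53/7 - d))
-1430*C(-15, -6) = -1430*√(-371 - 49*(-15))/7 = -1430*√(-371 + 735)/7 = -1430*√364/7 = -1430*2*√91/7 = -2860*√91/7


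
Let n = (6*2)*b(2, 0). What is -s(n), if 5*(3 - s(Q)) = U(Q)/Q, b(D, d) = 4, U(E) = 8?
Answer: -89/30 ≈ -2.9667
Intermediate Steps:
n = 48 (n = (6*2)*4 = 12*4 = 48)
s(Q) = 3 - 8/(5*Q)
-s(n) = -(3 - 8/5/48) = -(3 - 8/5*1/48) = -(3 - 1/30) = -1*89/30 = -89/30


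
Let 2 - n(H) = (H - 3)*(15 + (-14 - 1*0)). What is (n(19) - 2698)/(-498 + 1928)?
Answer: -1356/715 ≈ -1.8965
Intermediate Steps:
n(H) = 5 - H (n(H) = 2 - (H - 3)*(15 + (-14 - 1*0)) = 2 - (-3 + H)*(15 + (-14 + 0)) = 2 - (-3 + H)*(15 - 14) = 2 - (-3 + H) = 2 + (3 - H) = 5 - H)
(n(19) - 2698)/(-498 + 1928) = ((5 - 1*19) - 2698)/(-498 + 1928) = ((5 - 19) - 2698)/1430 = (-14 - 2698)*(1/1430) = -2712*1/1430 = -1356/715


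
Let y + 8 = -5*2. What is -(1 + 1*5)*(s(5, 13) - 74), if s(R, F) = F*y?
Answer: 1848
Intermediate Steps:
y = -18 (y = -8 - 5*2 = -8 - 10 = -18)
s(R, F) = -18*F (s(R, F) = F*(-18) = -18*F)
-(1 + 1*5)*(s(5, 13) - 74) = -(1 + 1*5)*(-18*13 - 74) = -(1 + 5)*(-234 - 74) = -6*(-308) = -1*(-1848) = 1848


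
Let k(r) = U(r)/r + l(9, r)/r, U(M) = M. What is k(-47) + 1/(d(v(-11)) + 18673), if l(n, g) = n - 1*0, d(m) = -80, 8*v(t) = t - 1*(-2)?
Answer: 706581/873871 ≈ 0.80856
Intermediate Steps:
v(t) = 1/4 + t/8 (v(t) = (t - 1*(-2))/8 = (t + 2)/8 = (2 + t)/8 = 1/4 + t/8)
l(n, g) = n (l(n, g) = n + 0 = n)
k(r) = 1 + 9/r (k(r) = r/r + 9/r = 1 + 9/r)
k(-47) + 1/(d(v(-11)) + 18673) = (9 - 47)/(-47) + 1/(-80 + 18673) = -1/47*(-38) + 1/18593 = 38/47 + 1/18593 = 706581/873871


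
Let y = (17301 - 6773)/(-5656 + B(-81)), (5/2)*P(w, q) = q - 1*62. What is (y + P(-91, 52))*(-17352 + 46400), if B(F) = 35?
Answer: -136990368/803 ≈ -1.7060e+5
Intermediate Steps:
P(w, q) = -124/5 + 2*q/5 (P(w, q) = 2*(q - 1*62)/5 = 2*(q - 62)/5 = 2*(-62 + q)/5 = -124/5 + 2*q/5)
y = -1504/803 (y = (17301 - 6773)/(-5656 + 35) = 10528/(-5621) = 10528*(-1/5621) = -1504/803 ≈ -1.8730)
(y + P(-91, 52))*(-17352 + 46400) = (-1504/803 + (-124/5 + (2/5)*52))*(-17352 + 46400) = (-1504/803 + (-124/5 + 104/5))*29048 = (-1504/803 - 4)*29048 = -4716/803*29048 = -136990368/803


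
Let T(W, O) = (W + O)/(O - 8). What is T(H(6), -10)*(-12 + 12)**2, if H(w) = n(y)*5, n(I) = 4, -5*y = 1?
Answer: 0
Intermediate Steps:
y = -1/5 (y = -1/5*1 = -1/5 ≈ -0.20000)
H(w) = 20 (H(w) = 4*5 = 20)
T(W, O) = (O + W)/(-8 + O)
T(H(6), -10)*(-12 + 12)**2 = ((-10 + 20)/(-8 - 10))*(-12 + 12)**2 = (10/(-18))*0**2 = -1/18*10*0 = -5/9*0 = 0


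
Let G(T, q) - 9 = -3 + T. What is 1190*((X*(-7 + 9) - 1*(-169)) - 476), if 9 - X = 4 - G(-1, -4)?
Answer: -341530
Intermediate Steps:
G(T, q) = 6 + T (G(T, q) = 9 + (-3 + T) = 6 + T)
X = 10 (X = 9 - (4 - (6 - 1)) = 9 - (4 - 1*5) = 9 - (4 - 5) = 9 - 1*(-1) = 9 + 1 = 10)
1190*((X*(-7 + 9) - 1*(-169)) - 476) = 1190*((10*(-7 + 9) - 1*(-169)) - 476) = 1190*((10*2 + 169) - 476) = 1190*((20 + 169) - 476) = 1190*(189 - 476) = 1190*(-287) = -341530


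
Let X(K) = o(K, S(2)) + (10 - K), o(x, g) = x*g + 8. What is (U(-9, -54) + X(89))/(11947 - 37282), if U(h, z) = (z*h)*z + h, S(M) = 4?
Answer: 8656/8445 ≈ 1.0250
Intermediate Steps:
o(x, g) = 8 + g*x (o(x, g) = g*x + 8 = 8 + g*x)
U(h, z) = h + h*z² (U(h, z) = (h*z)*z + h = h*z² + h = h + h*z²)
X(K) = 18 + 3*K (X(K) = (8 + 4*K) + (10 - K) = 18 + 3*K)
(U(-9, -54) + X(89))/(11947 - 37282) = (-9*(1 + (-54)²) + (18 + 3*89))/(11947 - 37282) = (-9*(1 + 2916) + (18 + 267))/(-25335) = (-9*2917 + 285)*(-1/25335) = (-26253 + 285)*(-1/25335) = -25968*(-1/25335) = 8656/8445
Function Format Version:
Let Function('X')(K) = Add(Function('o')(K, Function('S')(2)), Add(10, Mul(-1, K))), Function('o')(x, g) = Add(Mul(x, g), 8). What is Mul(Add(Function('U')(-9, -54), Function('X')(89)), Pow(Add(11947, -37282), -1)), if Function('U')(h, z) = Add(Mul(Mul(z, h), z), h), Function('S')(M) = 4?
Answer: Rational(8656, 8445) ≈ 1.0250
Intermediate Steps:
Function('o')(x, g) = Add(8, Mul(g, x)) (Function('o')(x, g) = Add(Mul(g, x), 8) = Add(8, Mul(g, x)))
Function('U')(h, z) = Add(h, Mul(h, Pow(z, 2))) (Function('U')(h, z) = Add(Mul(Mul(h, z), z), h) = Add(Mul(h, Pow(z, 2)), h) = Add(h, Mul(h, Pow(z, 2))))
Function('X')(K) = Add(18, Mul(3, K)) (Function('X')(K) = Add(Add(8, Mul(4, K)), Add(10, Mul(-1, K))) = Add(18, Mul(3, K)))
Mul(Add(Function('U')(-9, -54), Function('X')(89)), Pow(Add(11947, -37282), -1)) = Mul(Add(Mul(-9, Add(1, Pow(-54, 2))), Add(18, Mul(3, 89))), Pow(Add(11947, -37282), -1)) = Mul(Add(Mul(-9, Add(1, 2916)), Add(18, 267)), Pow(-25335, -1)) = Mul(Add(Mul(-9, 2917), 285), Rational(-1, 25335)) = Mul(Add(-26253, 285), Rational(-1, 25335)) = Mul(-25968, Rational(-1, 25335)) = Rational(8656, 8445)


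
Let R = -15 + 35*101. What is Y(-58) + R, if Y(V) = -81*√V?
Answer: 3520 - 81*I*√58 ≈ 3520.0 - 616.88*I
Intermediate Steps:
R = 3520 (R = -15 + 3535 = 3520)
Y(-58) + R = -81*I*√58 + 3520 = 3520 - 81*I*√58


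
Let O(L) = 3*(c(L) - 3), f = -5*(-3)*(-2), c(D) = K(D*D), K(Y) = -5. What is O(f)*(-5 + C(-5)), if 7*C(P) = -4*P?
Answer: 360/7 ≈ 51.429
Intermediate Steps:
c(D) = -5
C(P) = -4*P/7 (C(P) = (-4*P)/7 = -4*P/7)
f = -30 (f = 15*(-2) = -30)
O(L) = -24 (O(L) = 3*(-5 - 3) = 3*(-8) = -24)
O(f)*(-5 + C(-5)) = -24*(-5 - 4/7*(-5)) = -24*(-5 + 20/7) = -24*(-15/7) = 360/7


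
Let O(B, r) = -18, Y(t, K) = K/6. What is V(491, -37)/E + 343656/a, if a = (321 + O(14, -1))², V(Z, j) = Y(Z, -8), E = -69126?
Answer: 3959281178/1057731489 ≈ 3.7432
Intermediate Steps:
Y(t, K) = K/6 (Y(t, K) = K*(⅙) = K/6)
V(Z, j) = -4/3 (V(Z, j) = (⅙)*(-8) = -4/3)
a = 91809 (a = (321 - 18)² = 303² = 91809)
V(491, -37)/E + 343656/a = -4/3/(-69126) + 343656/91809 = -4/3*(-1/69126) + 343656*(1/91809) = 2/103689 + 38184/10201 = 3959281178/1057731489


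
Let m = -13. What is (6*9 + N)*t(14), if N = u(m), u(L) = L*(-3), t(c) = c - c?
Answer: 0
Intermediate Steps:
t(c) = 0
u(L) = -3*L
N = 39 (N = -3*(-13) = 39)
(6*9 + N)*t(14) = (6*9 + 39)*0 = (54 + 39)*0 = 93*0 = 0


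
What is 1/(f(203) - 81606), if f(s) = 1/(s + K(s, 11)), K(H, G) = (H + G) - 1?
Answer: -416/33948095 ≈ -1.2254e-5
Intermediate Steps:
K(H, G) = -1 + G + H (K(H, G) = (G + H) - 1 = -1 + G + H)
f(s) = 1/(10 + 2*s) (f(s) = 1/(s + (-1 + 11 + s)) = 1/(s + (10 + s)) = 1/(10 + 2*s))
1/(f(203) - 81606) = 1/(1/(2*(5 + 203)) - 81606) = 1/((½)/208 - 81606) = 1/((½)*(1/208) - 81606) = 1/(1/416 - 81606) = 1/(-33948095/416) = -416/33948095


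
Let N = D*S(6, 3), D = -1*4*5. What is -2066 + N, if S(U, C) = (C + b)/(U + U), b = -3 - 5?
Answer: -6173/3 ≈ -2057.7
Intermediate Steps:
b = -8
S(U, C) = (-8 + C)/(2*U) (S(U, C) = (C - 8)/(U + U) = (-8 + C)/((2*U)) = (-8 + C)*(1/(2*U)) = (-8 + C)/(2*U))
D = -20 (D = -4*5 = -20)
N = 25/3 (N = -10*(-8 + 3)/6 = -10*(-5)/6 = -20*(-5/12) = 25/3 ≈ 8.3333)
-2066 + N = -2066 + 25/3 = -6173/3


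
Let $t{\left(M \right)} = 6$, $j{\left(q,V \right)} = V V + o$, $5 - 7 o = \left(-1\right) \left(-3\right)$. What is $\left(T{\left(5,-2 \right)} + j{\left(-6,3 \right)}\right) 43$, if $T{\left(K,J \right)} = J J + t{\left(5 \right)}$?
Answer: $\frac{5805}{7} \approx 829.29$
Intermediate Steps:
$o = \frac{2}{7}$ ($o = \frac{5}{7} - \frac{\left(-1\right) \left(-3\right)}{7} = \frac{5}{7} - \frac{3}{7} = \frac{2}{7} \approx 0.28571$)
$j{\left(q,V \right)} = \frac{2}{7} + V^{2}$ ($j{\left(q,V \right)} = V V + \frac{2}{7} = V^{2} + \frac{2}{7} = \frac{2}{7} + V^{2}$)
$T{\left(K,J \right)} = 6 + J^{2}$ ($T{\left(K,J \right)} = J J + 6 = J^{2} + 6 = 6 + J^{2}$)
$\left(T{\left(5,-2 \right)} + j{\left(-6,3 \right)}\right) 43 = \left(\left(6 + \left(-2\right)^{2}\right) + \left(\frac{2}{7} + 3^{2}\right)\right) 43 = \left(\left(6 + 4\right) + \left(\frac{2}{7} + 9\right)\right) 43 = \left(10 + \frac{65}{7}\right) 43 = \frac{135}{7} \cdot 43 = \frac{5805}{7}$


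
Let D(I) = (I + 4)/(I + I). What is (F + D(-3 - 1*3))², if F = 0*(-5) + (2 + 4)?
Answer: 1369/36 ≈ 38.028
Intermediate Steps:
F = 6 (F = 0 + 6 = 6)
D(I) = (4 + I)/(2*I) (D(I) = (4 + I)/((2*I)) = (4 + I)*(1/(2*I)) = (4 + I)/(2*I))
(F + D(-3 - 1*3))² = (6 + (4 + (-3 - 1*3))/(2*(-3 - 1*3)))² = (6 + (4 + (-3 - 3))/(2*(-3 - 3)))² = (6 + (½)*(4 - 6)/(-6))² = (6 + (½)*(-⅙)*(-2))² = (6 + ⅙)² = (37/6)² = 1369/36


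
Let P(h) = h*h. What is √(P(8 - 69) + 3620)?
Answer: √7341 ≈ 85.680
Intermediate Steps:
P(h) = h²
√(P(8 - 69) + 3620) = √((8 - 69)² + 3620) = √((-61)² + 3620) = √(3721 + 3620) = √7341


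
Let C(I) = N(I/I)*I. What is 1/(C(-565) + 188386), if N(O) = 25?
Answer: 1/174261 ≈ 5.7385e-6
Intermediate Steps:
C(I) = 25*I
1/(C(-565) + 188386) = 1/(25*(-565) + 188386) = 1/(-14125 + 188386) = 1/174261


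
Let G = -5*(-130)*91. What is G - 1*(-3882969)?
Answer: 3942119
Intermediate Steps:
G = 59150 (G = 650*91 = 59150)
G - 1*(-3882969) = 59150 - 1*(-3882969) = 59150 + 3882969 = 3942119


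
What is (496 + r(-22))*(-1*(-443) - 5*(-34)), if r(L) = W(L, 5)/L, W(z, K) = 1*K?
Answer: 6685991/22 ≈ 3.0391e+5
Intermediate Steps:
W(z, K) = K
r(L) = 5/L
(496 + r(-22))*(-1*(-443) - 5*(-34)) = (496 + 5/(-22))*(-1*(-443) - 5*(-34)) = (496 + 5*(-1/22))*(443 + 170) = (496 - 5/22)*613 = (10907/22)*613 = 6685991/22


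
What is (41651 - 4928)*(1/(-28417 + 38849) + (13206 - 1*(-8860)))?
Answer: 8453359654899/10432 ≈ 8.1033e+8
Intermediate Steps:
(41651 - 4928)*(1/(-28417 + 38849) + (13206 - 1*(-8860))) = 36723*(1/10432 + (13206 + 8860)) = 36723*(1/10432 + 22066) = 36723*(230192513/10432) = 8453359654899/10432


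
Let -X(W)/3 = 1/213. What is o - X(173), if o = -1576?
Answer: -111895/71 ≈ -1576.0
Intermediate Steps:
X(W) = -1/71 (X(W) = -3/213 = -3*1/213 = -1/71)
o - X(173) = -1576 - 1*(-1/71) = -1576 + 1/71 = -111895/71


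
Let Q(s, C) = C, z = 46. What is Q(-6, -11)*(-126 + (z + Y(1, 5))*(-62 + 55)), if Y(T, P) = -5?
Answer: 4543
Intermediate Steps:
Q(-6, -11)*(-126 + (z + Y(1, 5))*(-62 + 55)) = -11*(-126 + (46 - 5)*(-62 + 55)) = -11*(-126 + 41*(-7)) = -11*(-126 - 287) = -11*(-413) = 4543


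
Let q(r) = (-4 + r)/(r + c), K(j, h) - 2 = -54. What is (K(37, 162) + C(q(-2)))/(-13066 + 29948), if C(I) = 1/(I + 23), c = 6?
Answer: -1117/362963 ≈ -0.0030774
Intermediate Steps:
K(j, h) = -52 (K(j, h) = 2 - 54 = -52)
q(r) = (-4 + r)/(6 + r) (q(r) = (-4 + r)/(r + 6) = (-4 + r)/(6 + r))
C(I) = 1/(23 + I)
(K(37, 162) + C(q(-2)))/(-13066 + 29948) = (-52 + 1/(23 + (-4 - 2)/(6 - 2)))/(-13066 + 29948) = (-52 + 1/(23 - 6/4))/16882 = (-52 + 1/(23 + (1/4)*(-6)))*(1/16882) = (-52 + 1/(23 - 3/2))*(1/16882) = (-52 + 1/(43/2))*(1/16882) = (-52 + 2/43)*(1/16882) = -2234/43*1/16882 = -1117/362963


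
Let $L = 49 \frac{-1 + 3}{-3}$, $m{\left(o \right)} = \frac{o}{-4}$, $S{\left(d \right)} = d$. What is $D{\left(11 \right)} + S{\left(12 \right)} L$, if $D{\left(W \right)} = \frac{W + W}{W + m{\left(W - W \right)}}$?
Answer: $-390$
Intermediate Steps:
$m{\left(o \right)} = - \frac{o}{4}$ ($m{\left(o \right)} = o \left(- \frac{1}{4}\right) = - \frac{o}{4}$)
$D{\left(W \right)} = 2$ ($D{\left(W \right)} = \frac{W + W}{W - \frac{W - W}{4}} = \frac{2 W}{W - 0} = \frac{2 W}{W + 0} = \frac{2 W}{W} = 2$)
$L = - \frac{98}{3}$ ($L = 49 \cdot 2 \left(- \frac{1}{3}\right) = 49 \left(- \frac{2}{3}\right) = - \frac{98}{3} \approx -32.667$)
$D{\left(11 \right)} + S{\left(12 \right)} L = 2 + 12 \left(- \frac{98}{3}\right) = 2 - 392 = -390$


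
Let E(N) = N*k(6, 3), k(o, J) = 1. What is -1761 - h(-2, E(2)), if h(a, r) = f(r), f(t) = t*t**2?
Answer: -1769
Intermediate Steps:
f(t) = t**3
E(N) = N (E(N) = N*1 = N)
h(a, r) = r**3
-1761 - h(-2, E(2)) = -1761 - 1*2**3 = -1761 - 1*8 = -1761 - 8 = -1769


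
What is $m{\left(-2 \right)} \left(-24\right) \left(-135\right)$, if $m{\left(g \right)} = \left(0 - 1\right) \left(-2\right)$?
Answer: $6480$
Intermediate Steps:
$m{\left(g \right)} = 2$ ($m{\left(g \right)} = \left(-1\right) \left(-2\right) = 2$)
$m{\left(-2 \right)} \left(-24\right) \left(-135\right) = 2 \left(-24\right) \left(-135\right) = \left(-48\right) \left(-135\right) = 6480$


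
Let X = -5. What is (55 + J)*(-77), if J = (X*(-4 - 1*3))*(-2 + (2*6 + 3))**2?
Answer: -459690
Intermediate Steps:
J = 5915 (J = (-5*(-4 - 1*3))*(-2 + (2*6 + 3))**2 = (-5*(-4 - 3))*(-2 + (12 + 3))**2 = (-5*(-7))*(-2 + 15)**2 = 35*13**2 = 35*169 = 5915)
(55 + J)*(-77) = (55 + 5915)*(-77) = 5970*(-77) = -459690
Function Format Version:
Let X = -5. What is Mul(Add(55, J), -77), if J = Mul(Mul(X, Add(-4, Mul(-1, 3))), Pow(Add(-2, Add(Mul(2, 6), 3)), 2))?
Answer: -459690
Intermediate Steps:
J = 5915 (J = Mul(Mul(-5, Add(-4, Mul(-1, 3))), Pow(Add(-2, Add(Mul(2, 6), 3)), 2)) = Mul(Mul(-5, Add(-4, -3)), Pow(Add(-2, Add(12, 3)), 2)) = Mul(Mul(-5, -7), Pow(Add(-2, 15), 2)) = Mul(35, Pow(13, 2)) = Mul(35, 169) = 5915)
Mul(Add(55, J), -77) = Mul(Add(55, 5915), -77) = Mul(5970, -77) = -459690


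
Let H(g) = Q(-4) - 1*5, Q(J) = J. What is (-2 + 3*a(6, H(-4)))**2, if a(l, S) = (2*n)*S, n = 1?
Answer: 3136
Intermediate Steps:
H(g) = -9 (H(g) = -4 - 1*5 = -4 - 5 = -9)
a(l, S) = 2*S (a(l, S) = (2*1)*S = 2*S)
(-2 + 3*a(6, H(-4)))**2 = (-2 + 3*(2*(-9)))**2 = (-2 + 3*(-18))**2 = (-2 - 54)**2 = (-56)**2 = 3136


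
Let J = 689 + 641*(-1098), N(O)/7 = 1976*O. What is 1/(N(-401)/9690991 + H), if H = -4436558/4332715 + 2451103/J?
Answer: -29523192846574297885/150046012982304873877 ≈ -0.19676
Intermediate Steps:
N(O) = 13832*O (N(O) = 7*(1976*O) = 13832*O)
J = -703129 (J = 689 - 703818 = -703129)
H = -13739403324627/3046457565235 (H = -4436558/4332715 + 2451103/(-703129) = -4436558*1/4332715 + 2451103*(-1/703129) = -4436558/4332715 - 2451103/703129 = -13739403324627/3046457565235 ≈ -4.5100)
1/(N(-401)/9690991 + H) = 1/((13832*(-401))/9690991 - 13739403324627/3046457565235) = 1/(-5546632*1/9690991 - 13739403324627/3046457565235) = 1/(-5546632/9690991 - 13739403324627/3046457565235) = 1/(-150046012982304873877/29523192846574297885) = -29523192846574297885/150046012982304873877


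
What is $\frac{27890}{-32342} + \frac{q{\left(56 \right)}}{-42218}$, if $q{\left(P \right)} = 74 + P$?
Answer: $- \frac{295416120}{341353639} \approx -0.86543$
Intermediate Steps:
$\frac{27890}{-32342} + \frac{q{\left(56 \right)}}{-42218} = \frac{27890}{-32342} + \frac{74 + 56}{-42218} = 27890 \left(- \frac{1}{32342}\right) + 130 \left(- \frac{1}{42218}\right) = - \frac{13945}{16171} - \frac{65}{21109} = - \frac{295416120}{341353639}$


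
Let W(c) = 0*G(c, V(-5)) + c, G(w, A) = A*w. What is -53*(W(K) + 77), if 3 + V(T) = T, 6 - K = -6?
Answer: -4717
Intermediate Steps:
K = 12 (K = 6 - 1*(-6) = 6 + 6 = 12)
V(T) = -3 + T
W(c) = c (W(c) = 0*((-3 - 5)*c) + c = 0*(-8*c) + c = 0 + c = c)
-53*(W(K) + 77) = -53*(12 + 77) = -53*89 = -4717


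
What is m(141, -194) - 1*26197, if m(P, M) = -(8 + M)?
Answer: -26011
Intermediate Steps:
m(P, M) = -8 - M
m(141, -194) - 1*26197 = (-8 - 1*(-194)) - 1*26197 = (-8 + 194) - 26197 = 186 - 26197 = -26011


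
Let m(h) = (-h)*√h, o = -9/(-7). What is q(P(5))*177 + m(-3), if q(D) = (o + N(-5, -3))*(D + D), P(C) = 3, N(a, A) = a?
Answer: -27612/7 + 3*I*√3 ≈ -3944.6 + 5.1962*I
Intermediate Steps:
o = 9/7 (o = -9*(-⅐) = 9/7 ≈ 1.2857)
m(h) = -h^(3/2)
q(D) = -52*D/7 (q(D) = (9/7 - 5)*(D + D) = -52*D/7)
q(P(5))*177 + m(-3) = -52/7*3*177 - (-3)^(3/2) = -156/7*177 - (-3)*I*√3 = -27612/7 + 3*I*√3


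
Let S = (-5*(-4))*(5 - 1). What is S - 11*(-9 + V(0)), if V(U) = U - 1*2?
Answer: 201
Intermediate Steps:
V(U) = -2 + U (V(U) = U - 2 = -2 + U)
S = 80 (S = 20*4 = 80)
S - 11*(-9 + V(0)) = 80 - 11*(-9 + (-2 + 0)) = 80 - 11*(-9 - 2) = 80 - 11*(-11) = 80 - 1*(-121) = 80 + 121 = 201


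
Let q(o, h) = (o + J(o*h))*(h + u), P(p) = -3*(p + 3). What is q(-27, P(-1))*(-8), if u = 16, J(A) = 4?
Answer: 1840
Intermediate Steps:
P(p) = -9 - 3*p (P(p) = -3*(3 + p) = -9 - 3*p)
q(o, h) = (4 + o)*(16 + h) (q(o, h) = (o + 4)*(h + 16) = (4 + o)*(16 + h))
q(-27, P(-1))*(-8) = (64 + 4*(-9 - 3*(-1)) + 16*(-27) + (-9 - 3*(-1))*(-27))*(-8) = (64 + 4*(-9 + 3) - 432 + (-9 + 3)*(-27))*(-8) = (64 + 4*(-6) - 432 - 6*(-27))*(-8) = (64 - 24 - 432 + 162)*(-8) = -230*(-8) = 1840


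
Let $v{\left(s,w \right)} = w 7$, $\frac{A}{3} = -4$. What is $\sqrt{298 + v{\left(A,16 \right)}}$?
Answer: $\sqrt{410} \approx 20.248$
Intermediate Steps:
$A = -12$ ($A = 3 \left(-4\right) = -12$)
$v{\left(s,w \right)} = 7 w$
$\sqrt{298 + v{\left(A,16 \right)}} = \sqrt{298 + 7 \cdot 16} = \sqrt{298 + 112} = \sqrt{410}$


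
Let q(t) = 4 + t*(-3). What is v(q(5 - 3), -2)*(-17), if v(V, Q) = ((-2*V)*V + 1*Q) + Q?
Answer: 204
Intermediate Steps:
q(t) = 4 - 3*t
v(V, Q) = -2*V² + 2*Q (v(V, Q) = (-2*V² + Q) + Q = (Q - 2*V²) + Q = -2*V² + 2*Q)
v(q(5 - 3), -2)*(-17) = (-2*(4 - 3*(5 - 3))² + 2*(-2))*(-17) = (-2*(4 - 3*2)² - 4)*(-17) = (-2*(4 - 6)² - 4)*(-17) = (-2*(-2)² - 4)*(-17) = (-2*4 - 4)*(-17) = (-8 - 4)*(-17) = -12*(-17) = 204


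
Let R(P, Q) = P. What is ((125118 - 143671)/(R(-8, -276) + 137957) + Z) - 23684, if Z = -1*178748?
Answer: -27925310521/137949 ≈ -2.0243e+5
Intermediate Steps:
Z = -178748
((125118 - 143671)/(R(-8, -276) + 137957) + Z) - 23684 = ((125118 - 143671)/(-8 + 137957) - 178748) - 23684 = (-18553/137949 - 178748) - 23684 = -24658126405/137949 - 23684 = -27925310521/137949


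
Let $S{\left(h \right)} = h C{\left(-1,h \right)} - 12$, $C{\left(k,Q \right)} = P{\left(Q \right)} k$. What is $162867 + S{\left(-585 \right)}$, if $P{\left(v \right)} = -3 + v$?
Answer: $-181125$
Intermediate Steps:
$C{\left(k,Q \right)} = k \left(-3 + Q\right)$ ($C{\left(k,Q \right)} = \left(-3 + Q\right) k = k \left(-3 + Q\right)$)
$S{\left(h \right)} = -12 + h \left(3 - h\right)$ ($S{\left(h \right)} = h \left(- (-3 + h)\right) - 12 = h \left(3 - h\right) - 12 = -12 + h \left(3 - h\right)$)
$162867 + S{\left(-585 \right)} = 162867 - \left(12 - 585 \left(-3 - 585\right)\right) = 162867 - \left(12 - -343980\right) = 162867 - 343992 = -181125$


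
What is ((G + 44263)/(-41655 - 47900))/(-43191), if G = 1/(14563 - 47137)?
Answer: 1441822961/125995254942870 ≈ 1.1443e-5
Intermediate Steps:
G = -1/32574 (G = 1/(-32574) = -1/32574 ≈ -3.0699e-5)
((G + 44263)/(-41655 - 47900))/(-43191) = ((-1/32574 + 44263)/(-41655 - 47900))/(-43191) = ((1441822961/32574)/(-89555))*(-1/43191) = ((1441822961/32574)*(-1/89555))*(-1/43191) = -1441822961/2917164570*(-1/43191) = 1441822961/125995254942870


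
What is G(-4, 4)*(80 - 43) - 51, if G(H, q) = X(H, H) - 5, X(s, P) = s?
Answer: -384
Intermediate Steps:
G(H, q) = -5 + H (G(H, q) = H - 5 = -5 + H)
G(-4, 4)*(80 - 43) - 51 = (-5 - 4)*(80 - 43) - 51 = -9*37 - 51 = -333 - 51 = -384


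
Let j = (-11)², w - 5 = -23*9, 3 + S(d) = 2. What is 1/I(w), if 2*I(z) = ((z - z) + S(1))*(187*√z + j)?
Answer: -2/58499 + 34*I*√202/643489 ≈ -3.4189e-5 + 0.00075095*I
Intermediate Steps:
S(d) = -1 (S(d) = -3 + 2 = -1)
w = -202 (w = 5 - 23*9 = 5 - 207 = -202)
j = 121
I(z) = -121/2 - 187*√z/2 (I(z) = (((z - z) - 1)*(187*√z + 121))/2 = ((0 - 1)*(121 + 187*√z))/2 = (-(121 + 187*√z))/2 = (-121 - 187*√z)/2 = -121/2 - 187*√z/2)
1/I(w) = 1/(-121/2 - 187*I*√202/2)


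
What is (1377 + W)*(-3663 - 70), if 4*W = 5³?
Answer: -21027989/4 ≈ -5.2570e+6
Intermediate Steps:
W = 125/4 (W = (¼)*5³ = (¼)*125 = 125/4 ≈ 31.250)
(1377 + W)*(-3663 - 70) = (1377 + 125/4)*(-3663 - 70) = (5633/4)*(-3733) = -21027989/4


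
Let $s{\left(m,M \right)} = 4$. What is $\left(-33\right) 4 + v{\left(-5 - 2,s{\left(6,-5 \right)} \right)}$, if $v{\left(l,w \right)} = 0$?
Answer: $-132$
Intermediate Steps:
$\left(-33\right) 4 + v{\left(-5 - 2,s{\left(6,-5 \right)} \right)} = \left(-33\right) 4 + 0 = -132 + 0 = -132$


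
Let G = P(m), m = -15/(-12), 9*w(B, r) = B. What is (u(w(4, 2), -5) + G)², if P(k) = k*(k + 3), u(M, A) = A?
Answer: 25/256 ≈ 0.097656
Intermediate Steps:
w(B, r) = B/9
m = 5/4 (m = -15*(-1/12) = 5/4 ≈ 1.2500)
P(k) = k*(3 + k)
G = 85/16 (G = 5*(3 + 5/4)/4 = (5/4)*(17/4) = 85/16 ≈ 5.3125)
(u(w(4, 2), -5) + G)² = (-5 + 85/16)² = (5/16)² = 25/256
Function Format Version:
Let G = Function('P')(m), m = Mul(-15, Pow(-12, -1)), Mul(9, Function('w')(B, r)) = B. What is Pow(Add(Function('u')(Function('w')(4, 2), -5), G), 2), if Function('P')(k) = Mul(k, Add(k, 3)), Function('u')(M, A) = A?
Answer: Rational(25, 256) ≈ 0.097656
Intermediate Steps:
Function('w')(B, r) = Mul(Rational(1, 9), B)
m = Rational(5, 4) (m = Mul(-15, Rational(-1, 12)) = Rational(5, 4) ≈ 1.2500)
Function('P')(k) = Mul(k, Add(3, k))
G = Rational(85, 16) (G = Mul(Rational(5, 4), Add(3, Rational(5, 4))) = Mul(Rational(5, 4), Rational(17, 4)) = Rational(85, 16) ≈ 5.3125)
Pow(Add(Function('u')(Function('w')(4, 2), -5), G), 2) = Pow(Add(-5, Rational(85, 16)), 2) = Pow(Rational(5, 16), 2) = Rational(25, 256)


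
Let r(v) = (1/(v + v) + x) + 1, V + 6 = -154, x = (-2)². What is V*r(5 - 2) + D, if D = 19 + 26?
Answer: -2345/3 ≈ -781.67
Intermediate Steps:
x = 4
V = -160 (V = -6 - 154 = -160)
D = 45
r(v) = 5 + 1/(2*v) (r(v) = (1/(v + v) + 4) + 1 = (1/(2*v) + 4) + 1 = (4 + 1/(2*v)) + 1 = 5 + 1/(2*v))
V*r(5 - 2) + D = -160*(5 + 1/(2*(5 - 2))) + 45 = -160*(5 + (½)/3) + 45 = -160*(5 + (½)*(⅓)) + 45 = -160*(5 + ⅙) + 45 = -160*31/6 + 45 = -2480/3 + 45 = -2345/3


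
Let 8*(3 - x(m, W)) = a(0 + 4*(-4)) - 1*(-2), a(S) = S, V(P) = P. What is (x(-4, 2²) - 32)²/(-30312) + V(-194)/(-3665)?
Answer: 50544583/1777495680 ≈ 0.028436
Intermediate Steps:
x(m, W) = 19/4 (x(m, W) = 3 - ((0 + 4*(-4)) - 1*(-2))/8 = 3 - ((0 - 16) + 2)/8 = 3 - (-16 + 2)/8 = 3 - ⅛*(-14) = 3 + 7/4 = 19/4)
(x(-4, 2²) - 32)²/(-30312) + V(-194)/(-3665) = (19/4 - 32)²/(-30312) - 194/(-3665) = (-109/4)²*(-1/30312) - 194*(-1/3665) = (11881/16)*(-1/30312) + 194/3665 = -11881/484992 + 194/3665 = 50544583/1777495680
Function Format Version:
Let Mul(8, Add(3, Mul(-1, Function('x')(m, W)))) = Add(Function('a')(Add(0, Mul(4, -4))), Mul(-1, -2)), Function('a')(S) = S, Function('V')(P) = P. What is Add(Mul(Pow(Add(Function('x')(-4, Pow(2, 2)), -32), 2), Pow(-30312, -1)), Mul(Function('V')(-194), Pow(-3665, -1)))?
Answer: Rational(50544583, 1777495680) ≈ 0.028436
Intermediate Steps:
Function('x')(m, W) = Rational(19, 4) (Function('x')(m, W) = Add(3, Mul(Rational(-1, 8), Add(Add(0, Mul(4, -4)), Mul(-1, -2)))) = Add(3, Mul(Rational(-1, 8), Add(Add(0, -16), 2))) = Add(3, Mul(Rational(-1, 8), Add(-16, 2))) = Add(3, Mul(Rational(-1, 8), -14)) = Add(3, Rational(7, 4)) = Rational(19, 4))
Add(Mul(Pow(Add(Function('x')(-4, Pow(2, 2)), -32), 2), Pow(-30312, -1)), Mul(Function('V')(-194), Pow(-3665, -1))) = Add(Mul(Pow(Add(Rational(19, 4), -32), 2), Pow(-30312, -1)), Mul(-194, Pow(-3665, -1))) = Add(Mul(Pow(Rational(-109, 4), 2), Rational(-1, 30312)), Mul(-194, Rational(-1, 3665))) = Add(Mul(Rational(11881, 16), Rational(-1, 30312)), Rational(194, 3665)) = Add(Rational(-11881, 484992), Rational(194, 3665)) = Rational(50544583, 1777495680)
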